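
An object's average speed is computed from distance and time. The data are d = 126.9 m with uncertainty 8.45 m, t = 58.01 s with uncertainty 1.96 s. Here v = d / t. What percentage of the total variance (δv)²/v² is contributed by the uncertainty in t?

20.5%

(δv/v)² = (1·δd/d)² + (-1·δt/t)²
  d term: (1×0.0666)² = 0.00443
  t term: (-1×0.0338)² = 0.00114
Total = 0.00558. Share from t = 0.00114/0.00558 = 0.205.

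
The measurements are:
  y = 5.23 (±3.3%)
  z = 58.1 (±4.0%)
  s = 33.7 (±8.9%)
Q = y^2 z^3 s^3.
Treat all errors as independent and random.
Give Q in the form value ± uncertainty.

(2.05 ± 0.616) × 10^11

Relative error in a monomial: (δQ/Q)² = Σ (nᵢ · δxᵢ/xᵢ)².
  (2·δy/y)² = (2×0.0330)² = 0.00436;  (3·δz/z)² = (3×0.0400)² = 0.0144;  (3·δs/s)² = (3×0.0890)² = 0.0713
δQ/Q = √(0.0900) = 0.300
Q = 2.05e+11, so δQ = 0.300 × 2.05e+11 = 6.16e+10.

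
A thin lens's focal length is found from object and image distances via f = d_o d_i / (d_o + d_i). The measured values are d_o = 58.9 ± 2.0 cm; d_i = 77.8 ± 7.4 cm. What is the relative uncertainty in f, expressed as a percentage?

∂f/∂d_o = (d_i/(d_o+d_i))² = 0.324;  ∂f/∂d_i = (d_o/(d_o+d_i))² = 0.186
δf = √((∂f/∂d_o · δd_o)² + (∂f/∂d_i · δd_i)²) = √(0.420 + 1.89) = 1.52 cm
f = 33.5 cm, so δf/f = 1.52/33.5 = 0.0453.

4.53%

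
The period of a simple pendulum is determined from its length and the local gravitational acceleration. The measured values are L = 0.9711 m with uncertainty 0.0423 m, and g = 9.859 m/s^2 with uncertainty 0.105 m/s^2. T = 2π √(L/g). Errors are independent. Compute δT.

0.0442 s

T is a product of powers, so relative uncertainties combine in quadrature:
  (½·δL/L)² = (0.5×0.0436)² = 0.000474;  (−½·δg/g)² = (-0.5×0.0107)² = 2.84e-05
δT/T = √(0.000503) = 0.0224
T = 1.972 s, so δT = 0.0224 × 1.972 = 0.0442 s.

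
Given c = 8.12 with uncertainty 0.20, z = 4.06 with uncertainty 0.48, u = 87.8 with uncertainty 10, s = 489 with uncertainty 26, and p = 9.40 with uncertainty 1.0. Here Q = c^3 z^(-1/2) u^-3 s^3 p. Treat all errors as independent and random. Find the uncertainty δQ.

Relative error in a monomial: (δQ/Q)² = Σ (nᵢ · δxᵢ/xᵢ)².
  (3·δc/c)² = (3×0.0246)² = 0.00546;  (−½·δz/z)² = (-0.5×0.118)² = 0.00349;  (-3·δu/u)² = (-3×0.114)² = 0.117;  (3·δs/s)² = (3×0.0532)² = 0.0254;  (1·δp/p)² = (1×0.106)² = 0.0113
δQ/Q = √(0.162) = 0.403
Q = 4.31e+05, so δQ = 0.403 × 4.31e+05 = 1.74e+05.

1.74e+05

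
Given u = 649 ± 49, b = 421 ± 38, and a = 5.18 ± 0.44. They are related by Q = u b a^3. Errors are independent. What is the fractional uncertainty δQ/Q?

Since Q is a product/quotient, work with relative uncertainties:
  (1·δu/u)² = (1×0.0755)² = 0.00570;  (1·δb/b)² = (1×0.0903)² = 0.00815;  (3·δa/a)² = (3×0.0849)² = 0.0649
δQ/Q = √(0.0788) = 0.281

0.281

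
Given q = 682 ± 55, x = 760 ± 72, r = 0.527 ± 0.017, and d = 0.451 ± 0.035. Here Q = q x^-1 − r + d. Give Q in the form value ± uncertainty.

0.821 ± 0.118

Let p = q·x^-1 = 0.897. δp/p = √((1·δq/q)² + (-1·δx/x)²) = √(0.00650 + 0.00898) = 0.124, so δp = 0.112.
Q = p − r + d: δQ = √(δp² + δr² + δd²) = √(0.0125 + 0.000289 + 0.00123) = 0.118
Q = 0.821.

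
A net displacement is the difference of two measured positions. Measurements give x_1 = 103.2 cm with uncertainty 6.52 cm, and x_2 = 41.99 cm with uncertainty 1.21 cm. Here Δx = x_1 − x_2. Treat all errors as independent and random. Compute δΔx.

Each term contributes (cᵢ δxᵢ)² to (δΔx)²:
  (δx_1)² = 42.5;  (δx_2)² = 1.46
δΔx = √(44.0) = 6.63 cm

6.63 cm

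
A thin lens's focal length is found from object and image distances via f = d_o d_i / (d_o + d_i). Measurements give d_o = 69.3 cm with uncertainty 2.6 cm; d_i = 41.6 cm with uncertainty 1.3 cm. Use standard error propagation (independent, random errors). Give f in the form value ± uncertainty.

∂f/∂d_o = (d_i/(d_o+d_i))² = 0.141;  ∂f/∂d_i = (d_o/(d_o+d_i))² = 0.390
δf = √((∂f/∂d_o · δd_o)² + (∂f/∂d_i · δd_i)²) = √(0.134 + 0.258) = 0.626 cm
f = 26.0 cm.

26.0 ± 0.626 cm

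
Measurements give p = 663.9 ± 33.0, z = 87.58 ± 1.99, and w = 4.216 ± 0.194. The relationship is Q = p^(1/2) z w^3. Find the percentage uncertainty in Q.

14.2%

Products/powers → add relative errors in quadrature, weighted by exponent:
  (½·δp/p)² = (0.5×0.0497)² = 0.000618;  (1·δz/z)² = (1×0.0227)² = 0.000516;  (3·δw/w)² = (3×0.0460)² = 0.0191
δQ/Q = √(0.0202) = 0.142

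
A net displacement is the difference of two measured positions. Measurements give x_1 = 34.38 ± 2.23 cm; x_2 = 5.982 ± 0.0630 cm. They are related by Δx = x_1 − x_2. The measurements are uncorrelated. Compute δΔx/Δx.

Sums and differences: (δΔx)² = Σ (cᵢ δxᵢ)².
  (δx_1)² = 4.97;  (δx_2)² = 0.00397
δΔx = √(4.98) = 2.23 cm
Δx = 28.40 cm, so δΔx/Δx = 2.23/28.40 = 0.0786.

0.0786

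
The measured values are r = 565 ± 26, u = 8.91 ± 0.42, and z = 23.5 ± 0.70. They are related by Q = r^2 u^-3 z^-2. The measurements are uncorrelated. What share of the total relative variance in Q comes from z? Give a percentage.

11.1%

(δQ/Q)² = (2·δr/r)² + (-3·δu/u)² + (-2·δz/z)²
  r term: (2×0.0460)² = 0.00847
  u term: (-3×0.0471)² = 0.0200
  z term: (-2×0.0298)² = 0.00355
Total = 0.0320. Share from z = 0.00355/0.0320 = 0.111.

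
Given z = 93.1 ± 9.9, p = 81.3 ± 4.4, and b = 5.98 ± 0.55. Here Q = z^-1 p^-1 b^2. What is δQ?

For a monomial Q ∝ z^-1, p^-1, b^2, fractional errors add in quadrature:
  (-1·δz/z)² = (-1×0.106)² = 0.0113;  (-1·δp/p)² = (-1×0.0541)² = 0.00293;  (2·δb/b)² = (2×0.0920)² = 0.0338
δQ/Q = √(0.0481) = 0.219
Q = 0.00472, so δQ = 0.219 × 0.00472 = 0.00104.

0.00104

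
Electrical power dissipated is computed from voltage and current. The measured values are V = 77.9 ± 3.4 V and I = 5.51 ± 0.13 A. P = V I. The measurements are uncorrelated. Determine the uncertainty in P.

21.3 W

Relative error in a monomial: (δP/P)² = Σ (nᵢ · δxᵢ/xᵢ)².
  (1·δV/V)² = (1×0.0436)² = 0.00190;  (1·δI/I)² = (1×0.0236)² = 0.000557
δP/P = √(0.00246) = 0.0496
P = 429 W, so δP = 0.0496 × 429 = 21.3 W.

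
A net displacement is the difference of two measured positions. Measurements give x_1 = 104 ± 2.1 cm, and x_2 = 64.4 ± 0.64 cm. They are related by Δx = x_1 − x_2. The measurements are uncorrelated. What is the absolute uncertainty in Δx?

2.20 cm

For a sum/difference, combine absolute errors in quadrature:
  (δx_1)² = 4.41;  (δx_2)² = 0.410
δΔx = √(4.82) = 2.20 cm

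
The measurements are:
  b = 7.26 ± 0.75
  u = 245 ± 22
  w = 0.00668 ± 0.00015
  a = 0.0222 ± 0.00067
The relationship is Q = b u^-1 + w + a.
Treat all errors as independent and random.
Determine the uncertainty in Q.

0.00411

Let p = b·u^-1 = 0.0296. δp/p = √((1·δb/b)² + (-1·δu/u)²) = √(0.0107 + 0.00806) = 0.137, so δp = 0.00406.
Q = p + w + a: δQ = √(δp² + δw² + δa²) = √(1.65e-05 + 2.25e-08 + 4.49e-07) = 0.00411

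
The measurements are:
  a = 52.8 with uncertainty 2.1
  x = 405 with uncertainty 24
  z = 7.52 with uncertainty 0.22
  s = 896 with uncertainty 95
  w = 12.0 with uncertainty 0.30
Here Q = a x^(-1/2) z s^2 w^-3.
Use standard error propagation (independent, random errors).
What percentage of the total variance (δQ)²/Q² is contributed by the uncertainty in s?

83.4%

(δQ/Q)² = (1·δa/a)² + (−½·δx/x)² + (1·δz/z)² + (2·δs/s)² + (-3·δw/w)²
  a term: (1×0.0398)² = 0.00158
  x term: (-0.5×0.0593)² = 0.000878
  z term: (1×0.0293)² = 0.000856
  s term: (2×0.106)² = 0.0450
  w term: (-3×0.0250)² = 0.00562
Total = 0.0539. Share from s = 0.0450/0.0539 = 0.834.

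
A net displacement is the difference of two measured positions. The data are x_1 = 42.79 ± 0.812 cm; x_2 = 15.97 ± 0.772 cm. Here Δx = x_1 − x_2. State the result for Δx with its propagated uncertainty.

Δx is a linear combination, so absolute uncertainties add in quadrature:
  (δx_1)² = 0.659;  (δx_2)² = 0.596
δΔx = √(1.26) = 1.12 cm
Δx = 26.82 cm.

26.82 ± 1.12 cm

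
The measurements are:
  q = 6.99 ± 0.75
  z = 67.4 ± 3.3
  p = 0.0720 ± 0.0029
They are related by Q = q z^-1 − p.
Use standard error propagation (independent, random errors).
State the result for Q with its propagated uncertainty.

Let w = q·z^-1 = 0.104. δw/w = √((1·δq/q)² + (-1·δz/z)²) = √(0.0115 + 0.00240) = 0.118, so δw = 0.0122.
Q = w − p: δQ = √(δw² + δp²) = √(0.000150 + 8.41e-06) = 0.0126
Q = 0.0317.

0.0317 ± 0.0126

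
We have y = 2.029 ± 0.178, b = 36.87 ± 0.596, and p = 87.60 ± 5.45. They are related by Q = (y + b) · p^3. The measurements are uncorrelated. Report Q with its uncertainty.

(2.615 ± 0.490) × 10^7

Let u = y + b = 38.90. δu = √(δy² + δb²) = √(0.0317 + 0.355) = 0.622, so δu/u = 0.0160.
Q is then a monomial in u, p:
δQ/Q = √((δu/u)² + (3·δp/p)²) = √(0.000256 + 0.0348) = 0.187
Q = 2.615e+07, so δQ = 0.187 × 2.615e+07 = 4.9e+06.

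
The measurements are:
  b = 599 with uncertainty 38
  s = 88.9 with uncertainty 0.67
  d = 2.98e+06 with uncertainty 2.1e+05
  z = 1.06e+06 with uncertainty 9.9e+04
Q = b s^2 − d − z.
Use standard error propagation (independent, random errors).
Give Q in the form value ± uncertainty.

Let p = b·s^2 = 4.73e+06. δp/p = √((1·δb/b)² + (2·δs/s)²) = √(0.00402 + 0.000227) = 0.0652, so δp = 3.09e+05.
Q = p − d − z: δQ = √(δp² + δd² + δz²) = √(9.53e+10 + 4.41e+10 + 9.8e+09) = 3.86e+05
Q = 6.94e+05.

(6.94 ± 3.86) × 10^5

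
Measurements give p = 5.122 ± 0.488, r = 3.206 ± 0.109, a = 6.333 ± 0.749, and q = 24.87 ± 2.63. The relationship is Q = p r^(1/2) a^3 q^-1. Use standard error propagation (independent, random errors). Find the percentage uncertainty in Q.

For a monomial Q ∝ p, r^(1/2), a^3, q^-1, fractional errors add in quadrature:
  (1·δp/p)² = (1×0.0953)² = 0.00908;  (½·δr/r)² = (0.5×0.0340)² = 0.000289;  (3·δa/a)² = (3×0.118)² = 0.126;  (-1·δq/q)² = (-1×0.106)² = 0.0112
δQ/Q = √(0.146) = 0.383

38.3%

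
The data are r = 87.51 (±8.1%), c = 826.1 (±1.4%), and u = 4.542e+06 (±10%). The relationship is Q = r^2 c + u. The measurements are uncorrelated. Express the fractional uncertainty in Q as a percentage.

10.3%

Let p = r^2·c = 6.326e+06. δp/p = √((2·δr/r)² + (1·δc/c)²) = √(0.0262 + 0.000196) = 0.163, so δp = 1.03e+06.
Q = p + u: δQ = √(δp² + δu²) = √(1.06e+12 + 2.06e+11) = 1.12e+06
Q = 1.087e+07, so δQ/Q = 1.12e+06/1.087e+07 = 0.103.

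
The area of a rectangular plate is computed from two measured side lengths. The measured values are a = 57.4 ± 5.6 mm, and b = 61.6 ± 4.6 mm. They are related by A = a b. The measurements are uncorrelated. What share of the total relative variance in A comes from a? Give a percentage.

(δA/A)² = (1·δa/a)² + (1·δb/b)²
  a term: (1×0.0976)² = 0.00952
  b term: (1×0.0747)² = 0.00558
Total = 0.0151. Share from a = 0.00952/0.0151 = 0.631.

63.1%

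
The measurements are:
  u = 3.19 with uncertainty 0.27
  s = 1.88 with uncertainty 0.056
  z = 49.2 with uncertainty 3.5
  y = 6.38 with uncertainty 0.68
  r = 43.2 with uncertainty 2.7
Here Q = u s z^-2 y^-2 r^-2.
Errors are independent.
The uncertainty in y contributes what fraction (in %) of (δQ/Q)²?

(δQ/Q)² = (1·δu/u)² + (1·δs/s)² + (-2·δz/z)² + (-2·δy/y)² + (-2·δr/r)²
  u term: (1×0.0846)² = 0.00716
  s term: (1×0.0298)² = 0.000887
  z term: (-2×0.0711)² = 0.0202
  y term: (-2×0.107)² = 0.0454
  r term: (-2×0.0625)² = 0.0156
Total = 0.0894. Share from y = 0.0454/0.0894 = 0.509.

50.9%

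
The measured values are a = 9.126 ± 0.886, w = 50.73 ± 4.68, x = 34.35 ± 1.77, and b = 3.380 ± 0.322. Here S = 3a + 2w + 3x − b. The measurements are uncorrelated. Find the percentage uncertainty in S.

4.85%

Absolute uncertainties add in quadrature for a linear combination:
  (3·δa)² = 7.06;  (2·δw)² = 87.6;  (3·δx)² = 28.2;  (δb)² = 0.104
δS = √(123) = 11.1
S = 228.5, so δS/S = 11.1/228.5 = 0.0485.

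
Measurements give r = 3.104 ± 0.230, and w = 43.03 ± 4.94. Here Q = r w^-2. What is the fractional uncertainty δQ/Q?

0.241

Relative error in a monomial: (δQ/Q)² = Σ (nᵢ · δxᵢ/xᵢ)².
  (1·δr/r)² = (1×0.0741)² = 0.00549;  (-2·δw/w)² = (-2×0.115)² = 0.0527
δQ/Q = √(0.0582) = 0.241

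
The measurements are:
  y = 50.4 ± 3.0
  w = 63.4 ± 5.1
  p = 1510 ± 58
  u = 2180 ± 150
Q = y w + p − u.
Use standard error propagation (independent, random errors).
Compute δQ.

Let h = y·w = 3200. δh/h = √((1·δy/y)² + (1·δw/w)²) = √(0.00354 + 0.00647) = 0.100, so δh = 320.
Q = h + p − u: δQ = √(δh² + δp² + δu²) = √(1.02e+05 + 3360 + 22500) = 358

358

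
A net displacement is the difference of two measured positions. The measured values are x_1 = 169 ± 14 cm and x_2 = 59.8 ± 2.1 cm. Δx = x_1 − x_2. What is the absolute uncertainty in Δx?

Δx is a linear combination, so absolute uncertainties add in quadrature:
  (δx_1)² = 196;  (δx_2)² = 4.41
δΔx = √(200) = 14.2 cm

14.2 cm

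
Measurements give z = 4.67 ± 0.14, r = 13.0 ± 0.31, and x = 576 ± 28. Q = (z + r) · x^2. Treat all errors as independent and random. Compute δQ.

Let u = z + r = 17.7. δu = √(δz² + δr²) = √(0.0196 + 0.0961) = 0.340, so δu/u = 0.0192.
Q is then a monomial in u, x:
δQ/Q = √((δu/u)² + (2·δx/x)²) = √(0.000371 + 0.00945) = 0.0991
Q = 5.86e+06, so δQ = 0.0991 × 5.86e+06 = 5.81e+05.

5.81e+05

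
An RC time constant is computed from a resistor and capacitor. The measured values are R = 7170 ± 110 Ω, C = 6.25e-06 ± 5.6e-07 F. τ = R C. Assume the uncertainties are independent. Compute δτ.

For a monomial τ ∝ R, C, fractional errors add in quadrature:
  (1·δR/R)² = (1×0.0153)² = 0.000235;  (1·δC/C)² = (1×0.0896)² = 0.00803
δτ/τ = √(0.00826) = 0.0909
τ = 0.0448 s, so δτ = 0.0909 × 0.0448 = 0.00407 s.

0.00407 s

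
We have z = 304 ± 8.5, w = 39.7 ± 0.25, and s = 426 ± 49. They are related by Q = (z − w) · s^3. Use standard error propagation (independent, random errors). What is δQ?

Let u = z − w = 264. δu = √(δz² + δw²) = √(72.2 + 0.0625) = 8.50, so δu/u = 0.0322.
Q is then a monomial in u, s:
δQ/Q = √((δu/u)² + (3·δs/s)²) = √(0.00104 + 0.119) = 0.347
Q = 2.04e+10, so δQ = 0.347 × 2.04e+10 = 7.08e+09.

7.08e+09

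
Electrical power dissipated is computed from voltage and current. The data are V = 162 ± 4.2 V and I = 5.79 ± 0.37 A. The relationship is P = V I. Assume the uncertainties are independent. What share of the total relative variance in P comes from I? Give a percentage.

(δP/P)² = (1·δV/V)² + (1·δI/I)²
  V term: (1×0.0259)² = 0.000672
  I term: (1×0.0639)² = 0.00408
Total = 0.00476. Share from I = 0.00408/0.00476 = 0.859.

85.9%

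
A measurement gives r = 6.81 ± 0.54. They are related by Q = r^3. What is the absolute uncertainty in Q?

Since Q is a product/quotient, work with relative uncertainties:
  (3·δr/r)² = (3×0.0793)² = 0.0566
δQ/Q = √(0.0566) = 0.238
Q = 316, so δQ = 0.238 × 316 = 75.1.

75.1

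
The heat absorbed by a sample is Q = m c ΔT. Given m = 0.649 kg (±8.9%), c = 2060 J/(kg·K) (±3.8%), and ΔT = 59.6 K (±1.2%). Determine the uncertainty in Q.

Products/powers → add relative errors in quadrature, weighted by exponent:
  (1·δm/m)² = (1×0.0890)² = 0.00792;  (1·δc/c)² = (1×0.0380)² = 0.00144;  (1·δΔT/ΔT)² = (1×0.0120)² = 0.000144
δQ/Q = √(0.00951) = 0.0975
Q = 79700 J, so δQ = 0.0975 × 79700 = 7770 J.

7770 J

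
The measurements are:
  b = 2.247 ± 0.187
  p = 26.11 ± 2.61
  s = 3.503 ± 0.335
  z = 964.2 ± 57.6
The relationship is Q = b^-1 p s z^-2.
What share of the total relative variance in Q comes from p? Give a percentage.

(δQ/Q)² = (-1·δb/b)² + (1·δp/p)² + (1·δs/s)² + (-2·δz/z)²
  b term: (-1×0.0832)² = 0.00693
  p term: (1×0.1000)² = 0.00999
  s term: (1×0.0956)² = 0.00915
  z term: (-2×0.0597)² = 0.0143
Total = 0.0403. Share from p = 0.00999/0.0403 = 0.248.

24.8%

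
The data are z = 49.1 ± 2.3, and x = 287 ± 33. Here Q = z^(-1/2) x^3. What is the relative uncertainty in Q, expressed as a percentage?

34.6%

Each factor contributes (exponent × relative error)² to (δQ/Q)²:
  (−½·δz/z)² = (-0.5×0.0468)² = 0.000549;  (3·δx/x)² = (3×0.115)² = 0.119
δQ/Q = √(0.120) = 0.346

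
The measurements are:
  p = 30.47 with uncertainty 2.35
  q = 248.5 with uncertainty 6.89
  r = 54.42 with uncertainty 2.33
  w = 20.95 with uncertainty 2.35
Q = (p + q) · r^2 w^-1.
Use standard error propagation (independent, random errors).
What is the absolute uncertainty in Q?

Let u = p + q = 279.0. δu = √(δp² + δq²) = √(5.52 + 47.5) = 7.28, so δu/u = 0.0261.
Q is then a monomial in u, r, w:
δQ/Q = √((δu/u)² + (2·δr/r)² + (-1·δw/w)²) = √(0.000681 + 0.00733 + 0.0126) = 0.144
Q = 39440, so δQ = 0.144 × 39440 = 5660.

5660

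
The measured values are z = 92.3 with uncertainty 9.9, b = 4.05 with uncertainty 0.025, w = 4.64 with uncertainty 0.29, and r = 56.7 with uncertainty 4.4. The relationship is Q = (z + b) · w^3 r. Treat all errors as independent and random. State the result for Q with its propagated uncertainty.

Let u = z + b = 96.3. δu = √(δz² + δb²) = √(98.0 + 0.000625) = 9.90, so δu/u = 0.103.
Q is then a monomial in u, w, r:
δQ/Q = √((δu/u)² + (3·δw/w)² + (1·δr/r)²) = √(0.0106 + 0.0352 + 0.00602) = 0.227
Q = 5.46e+05, so δQ = 0.227 × 5.46e+05 = 1.24e+05.

(5.46 ± 1.24) × 10^5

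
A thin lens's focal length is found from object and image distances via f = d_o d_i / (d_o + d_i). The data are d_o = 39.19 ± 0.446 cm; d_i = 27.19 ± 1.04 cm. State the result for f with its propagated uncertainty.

16.05 ± 0.370 cm

∂f/∂d_o = (d_i/(d_o+d_i))² = 0.168;  ∂f/∂d_i = (d_o/(d_o+d_i))² = 0.349
δf = √((∂f/∂d_o · δd_o)² + (∂f/∂d_i · δd_i)²) = √(0.00560 + 0.131) = 0.370 cm
f = 16.05 cm.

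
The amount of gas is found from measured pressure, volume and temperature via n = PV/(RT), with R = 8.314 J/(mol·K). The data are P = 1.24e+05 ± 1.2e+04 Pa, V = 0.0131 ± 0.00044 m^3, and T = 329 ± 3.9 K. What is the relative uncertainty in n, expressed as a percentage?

10.3%

For a monomial n ∝ P, V, T^-1, fractional errors add in quadrature:
  (1·δP/P)² = (1×0.0968)² = 0.00937;  (1·δV/V)² = (1×0.0336)² = 0.00113;  (-1·δT/T)² = (-1×0.0119)² = 0.000141
δn/n = √(0.0106) = 0.103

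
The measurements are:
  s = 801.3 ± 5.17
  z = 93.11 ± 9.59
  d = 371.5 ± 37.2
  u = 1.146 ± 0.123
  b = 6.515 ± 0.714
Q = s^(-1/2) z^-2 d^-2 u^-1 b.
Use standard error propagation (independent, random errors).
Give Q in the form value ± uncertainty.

(1.679 ± 0.547) × 10^-10

Relative error in a monomial: (δQ/Q)² = Σ (nᵢ · δxᵢ/xᵢ)².
  (−½·δs/s)² = (-0.5×0.00645)² = 1.04e-05;  (-2·δz/z)² = (-2×0.103)² = 0.0424;  (-2·δd/d)² = (-2×0.100)² = 0.0401;  (-1·δu/u)² = (-1×0.107)² = 0.0115;  (1·δb/b)² = (1×0.110)² = 0.0120
δQ/Q = √(0.106) = 0.326
Q = 1.679e-10, so δQ = 0.326 × 1.679e-10 = 5.47e-11.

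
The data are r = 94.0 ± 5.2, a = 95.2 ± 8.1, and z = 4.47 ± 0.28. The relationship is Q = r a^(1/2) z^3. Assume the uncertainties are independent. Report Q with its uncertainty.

81900 ± 16400

Q is a product of powers, so relative uncertainties combine in quadrature:
  (1·δr/r)² = (1×0.0553)² = 0.00306;  (½·δa/a)² = (0.5×0.0851)² = 0.00181;  (3·δz/z)² = (3×0.0626)² = 0.0353
δQ/Q = √(0.0402) = 0.200
Q = 81900, so δQ = 0.200 × 81900 = 16400.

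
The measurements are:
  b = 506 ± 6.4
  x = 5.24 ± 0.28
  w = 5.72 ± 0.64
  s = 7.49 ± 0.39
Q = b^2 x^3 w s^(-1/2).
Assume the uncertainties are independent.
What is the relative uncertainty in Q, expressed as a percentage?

19.9%

Relative error in a monomial: (δQ/Q)² = Σ (nᵢ · δxᵢ/xᵢ)².
  (2·δb/b)² = (2×0.0126)² = 0.000640;  (3·δx/x)² = (3×0.0534)² = 0.0257;  (1·δw/w)² = (1×0.112)² = 0.0125;  (−½·δs/s)² = (-0.5×0.0521)² = 0.000678
δQ/Q = √(0.0395) = 0.199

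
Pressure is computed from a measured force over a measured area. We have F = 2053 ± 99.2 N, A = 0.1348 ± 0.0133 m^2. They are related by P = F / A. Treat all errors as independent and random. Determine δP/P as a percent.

11.0%

P is a product of powers, so relative uncertainties combine in quadrature:
  (1·δF/F)² = (1×0.0483)² = 0.00233;  (-1·δA/A)² = (-1×0.0987)² = 0.00973
δP/P = √(0.0121) = 0.110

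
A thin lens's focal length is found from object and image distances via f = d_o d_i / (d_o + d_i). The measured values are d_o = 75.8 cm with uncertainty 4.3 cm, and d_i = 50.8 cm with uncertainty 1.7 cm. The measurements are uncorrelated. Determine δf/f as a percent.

∂f/∂d_o = (d_i/(d_o+d_i))² = 0.161;  ∂f/∂d_i = (d_o/(d_o+d_i))² = 0.358
δf = √((∂f/∂d_o · δd_o)² + (∂f/∂d_i · δd_i)²) = √(0.479 + 0.371) = 0.922 cm
f = 30.4 cm, so δf/f = 0.922/30.4 = 0.0303.

3.03%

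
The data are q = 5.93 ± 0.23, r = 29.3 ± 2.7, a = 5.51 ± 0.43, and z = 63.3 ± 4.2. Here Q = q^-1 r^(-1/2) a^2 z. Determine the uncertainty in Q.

10.8

Each factor contributes (exponent × relative error)² to (δQ/Q)²:
  (-1·δq/q)² = (-1×0.0388)² = 0.00150;  (−½·δr/r)² = (-0.5×0.0922)² = 0.00212;  (2·δa/a)² = (2×0.0780)² = 0.0244;  (1·δz/z)² = (1×0.0664)² = 0.00440
δQ/Q = √(0.0324) = 0.180
Q = 59.9, so δQ = 0.180 × 59.9 = 10.8.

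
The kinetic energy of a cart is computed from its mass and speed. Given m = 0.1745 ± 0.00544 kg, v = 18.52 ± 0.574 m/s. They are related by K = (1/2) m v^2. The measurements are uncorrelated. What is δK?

For a monomial K ∝ m, v^2, fractional errors add in quadrature:
  (1·δm/m)² = (1×0.0312)² = 0.000972;  (2·δv/v)² = (2×0.0310)² = 0.00384
δK/K = √(0.00481) = 0.0694
K = 29.93 J, so δK = 0.0694 × 29.93 = 2.08 J.

2.08 J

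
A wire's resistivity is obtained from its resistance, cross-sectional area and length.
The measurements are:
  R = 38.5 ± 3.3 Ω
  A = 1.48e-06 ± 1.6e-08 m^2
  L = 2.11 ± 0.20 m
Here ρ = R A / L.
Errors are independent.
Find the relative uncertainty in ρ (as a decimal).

ρ is a product of powers, so relative uncertainties combine in quadrature:
  (1·δR/R)² = (1×0.0857)² = 0.00735;  (1·δA/A)² = (1×0.0108)² = 0.000117;  (-1·δL/L)² = (-1×0.0948)² = 0.00898
δρ/ρ = √(0.0164) = 0.128

0.128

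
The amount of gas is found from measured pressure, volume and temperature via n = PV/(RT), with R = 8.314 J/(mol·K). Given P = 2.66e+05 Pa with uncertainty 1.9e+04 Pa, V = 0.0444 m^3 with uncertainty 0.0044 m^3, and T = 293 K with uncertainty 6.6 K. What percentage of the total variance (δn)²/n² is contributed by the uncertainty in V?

(δn/n)² = (1·δP/P)² + (1·δV/V)² + (-1·δT/T)²
  P term: (1×0.0714)² = 0.00510
  V term: (1×0.0991)² = 0.00982
  T term: (-1×0.0225)² = 0.000507
Total = 0.0154. Share from V = 0.00982/0.0154 = 0.636.

63.6%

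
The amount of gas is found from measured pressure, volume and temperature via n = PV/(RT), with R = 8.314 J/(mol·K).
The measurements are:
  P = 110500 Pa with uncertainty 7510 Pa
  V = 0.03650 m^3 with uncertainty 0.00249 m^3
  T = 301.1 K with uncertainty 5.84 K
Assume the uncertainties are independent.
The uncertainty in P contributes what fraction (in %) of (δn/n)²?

47.9%

(δn/n)² = (1·δP/P)² + (1·δV/V)² + (-1·δT/T)²
  P term: (1×0.0680)² = 0.00462
  V term: (1×0.0682)² = 0.00465
  T term: (-1×0.0194)² = 0.000376
Total = 0.00965. Share from P = 0.00462/0.00965 = 0.479.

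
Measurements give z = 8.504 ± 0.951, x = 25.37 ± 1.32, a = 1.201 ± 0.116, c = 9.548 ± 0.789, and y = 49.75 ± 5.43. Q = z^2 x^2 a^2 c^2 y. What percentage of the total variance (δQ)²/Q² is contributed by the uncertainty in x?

7.88%

(δQ/Q)² = (2·δz/z)² + (2·δx/x)² + (2·δa/a)² + (2·δc/c)² + (1·δy/y)²
  z term: (2×0.112)² = 0.0500
  x term: (2×0.0520)² = 0.0108
  a term: (2×0.0966)² = 0.0373
  c term: (2×0.0826)² = 0.0273
  y term: (1×0.109)² = 0.0119
Total = 0.137. Share from x = 0.0108/0.137 = 0.0788.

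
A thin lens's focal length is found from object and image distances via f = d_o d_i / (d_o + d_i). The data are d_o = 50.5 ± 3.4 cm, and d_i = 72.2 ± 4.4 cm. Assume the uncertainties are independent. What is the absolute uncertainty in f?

1.39 cm

∂f/∂d_o = (d_i/(d_o+d_i))² = 0.346;  ∂f/∂d_i = (d_o/(d_o+d_i))² = 0.169
δf = √((∂f/∂d_o · δd_o)² + (∂f/∂d_i · δd_i)²) = √(1.39 + 0.556) = 1.39 cm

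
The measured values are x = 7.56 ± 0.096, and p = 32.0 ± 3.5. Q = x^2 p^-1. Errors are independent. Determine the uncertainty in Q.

For a monomial Q ∝ x^2, p^-1, fractional errors add in quadrature:
  (2·δx/x)² = (2×0.0127)² = 0.000645;  (-1·δp/p)² = (-1×0.109)² = 0.0120
δQ/Q = √(0.0126) = 0.112
Q = 1.79, so δQ = 0.112 × 1.79 = 0.201.

0.201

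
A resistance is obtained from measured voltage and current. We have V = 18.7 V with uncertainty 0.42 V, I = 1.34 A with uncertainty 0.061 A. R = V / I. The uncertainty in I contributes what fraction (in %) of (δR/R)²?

(δR/R)² = (1·δV/V)² + (-1·δI/I)²
  V term: (1×0.0225)² = 0.000504
  I term: (-1×0.0455)² = 0.00207
Total = 0.00258. Share from I = 0.00207/0.00258 = 0.804.

80.4%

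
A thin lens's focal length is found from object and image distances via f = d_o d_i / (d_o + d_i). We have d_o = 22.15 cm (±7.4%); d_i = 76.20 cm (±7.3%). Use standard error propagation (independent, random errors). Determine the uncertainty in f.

∂f/∂d_o = (d_i/(d_o+d_i))² = 0.600;  ∂f/∂d_i = (d_o/(d_o+d_i))² = 0.0507
δf = √((∂f/∂d_o · δd_o)² + (∂f/∂d_i · δd_i)²) = √(0.968 + 0.0796) = 1.02 cm

1.02 cm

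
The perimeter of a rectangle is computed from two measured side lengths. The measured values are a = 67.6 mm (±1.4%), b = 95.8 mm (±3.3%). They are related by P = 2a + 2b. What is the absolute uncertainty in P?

6.60 mm

Absolute uncertainties add in quadrature for a linear combination:
  (2·δa)² = 3.58;  (2·δb)² = 40.0
δP = √(43.6) = 6.60 mm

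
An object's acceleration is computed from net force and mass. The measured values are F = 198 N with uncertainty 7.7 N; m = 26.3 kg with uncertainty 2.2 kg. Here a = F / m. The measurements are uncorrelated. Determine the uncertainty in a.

0.694 m/s^2

For a monomial a ∝ F, m^-1, fractional errors add in quadrature:
  (1·δF/F)² = (1×0.0389)² = 0.00151;  (-1·δm/m)² = (-1×0.0837)² = 0.00700
δa/a = √(0.00851) = 0.0922
a = 7.53 m/s^2, so δa = 0.0922 × 7.53 = 0.694 m/s^2.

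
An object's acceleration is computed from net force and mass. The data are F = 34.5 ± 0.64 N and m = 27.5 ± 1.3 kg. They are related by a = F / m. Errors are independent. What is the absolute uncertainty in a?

0.0637 m/s^2

Since a is a product/quotient, work with relative uncertainties:
  (1·δF/F)² = (1×0.0186)² = 0.000344;  (-1·δm/m)² = (-1×0.0473)² = 0.00223
δa/a = √(0.00258) = 0.0508
a = 1.25 m/s^2, so δa = 0.0508 × 1.25 = 0.0637 m/s^2.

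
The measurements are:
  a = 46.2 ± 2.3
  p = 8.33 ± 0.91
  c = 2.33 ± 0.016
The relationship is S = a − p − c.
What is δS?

Absolute uncertainties add in quadrature for a linear combination:
  (δa)² = 5.29;  (δp)² = 0.828;  (δc)² = 0.000256
δS = √(6.12) = 2.47

2.47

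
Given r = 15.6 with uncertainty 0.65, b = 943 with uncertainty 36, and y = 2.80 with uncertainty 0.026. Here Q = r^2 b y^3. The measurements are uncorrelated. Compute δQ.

Since Q is a product/quotient, work with relative uncertainties:
  (2·δr/r)² = (2×0.0417)² = 0.00694;  (1·δb/b)² = (1×0.0382)² = 0.00146;  (3·δy/y)² = (3×0.00929)² = 0.000776
δQ/Q = √(0.00918) = 0.0958
Q = 5.04e+06, so δQ = 0.0958 × 5.04e+06 = 4.83e+05.

4.83e+05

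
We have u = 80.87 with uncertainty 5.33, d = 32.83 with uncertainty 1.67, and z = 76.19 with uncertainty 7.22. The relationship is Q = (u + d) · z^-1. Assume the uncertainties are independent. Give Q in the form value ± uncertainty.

1.492 ± 0.159

Let w = u + d = 113.7. δw = √(δu² + δd²) = √(28.4 + 2.79) = 5.59, so δw/w = 0.0491.
Q is then a monomial in w, z:
δQ/Q = √((δw/w)² + (-1·δz/z)²) = √(0.00241 + 0.00898) = 0.107
Q = 1.492, so δQ = 0.107 × 1.492 = 0.159.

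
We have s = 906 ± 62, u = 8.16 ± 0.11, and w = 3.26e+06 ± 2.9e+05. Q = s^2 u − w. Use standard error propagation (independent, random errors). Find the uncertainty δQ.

9.66e+05

Let p = s^2·u = 6.7e+06. δp/p = √((2·δs/s)² + (1·δu/u)²) = √(0.0187 + 0.000182) = 0.138, so δp = 9.21e+05.
Q = p − w: δQ = √(δp² + δw²) = √(8.49e+11 + 8.41e+10) = 9.66e+05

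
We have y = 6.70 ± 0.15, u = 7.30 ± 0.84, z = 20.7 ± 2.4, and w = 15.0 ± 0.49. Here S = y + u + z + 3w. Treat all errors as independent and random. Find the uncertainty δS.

2.94

S is a linear combination, so absolute uncertainties add in quadrature:
  (δy)² = 0.0225;  (δu)² = 0.706;  (δz)² = 5.76;  (3·δw)² = 2.16
δS = √(8.65) = 2.94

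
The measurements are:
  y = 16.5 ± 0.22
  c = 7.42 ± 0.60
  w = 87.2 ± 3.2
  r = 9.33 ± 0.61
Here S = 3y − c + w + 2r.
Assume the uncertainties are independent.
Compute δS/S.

0.0239

Each term contributes (cᵢ δxᵢ)² to (δS)²:
  (3·δy)² = 0.436;  (δc)² = 0.360;  (δw)² = 10.2;  (2·δr)² = 1.49
δS = √(12.5) = 3.54
S = 148, so δS/S = 3.54/148 = 0.0239.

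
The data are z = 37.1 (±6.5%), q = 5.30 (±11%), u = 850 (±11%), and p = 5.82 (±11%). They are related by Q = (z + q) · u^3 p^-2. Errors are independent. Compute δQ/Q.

Let w = z + q = 42.4. δw = √(δz² + δq²) = √(5.82 + 0.340) = 2.48, so δw/w = 0.0585.
Q is then a monomial in w, u, p:
δQ/Q = √((δw/w)² + (3·δu/u)² + (-2·δp/p)²) = √(0.00342 + 0.109 + 0.0484) = 0.401

0.401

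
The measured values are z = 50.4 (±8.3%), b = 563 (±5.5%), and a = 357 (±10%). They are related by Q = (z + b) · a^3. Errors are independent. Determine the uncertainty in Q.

8.49e+09

Let u = z + b = 613. δu = √(δz² + δb²) = √(17.5 + 959) = 31.2, so δu/u = 0.0509.
Q is then a monomial in u, a:
δQ/Q = √((δu/u)² + (3·δa/a)²) = √(0.00259 + 0.0900) = 0.304
Q = 2.79e+10, so δQ = 0.304 × 2.79e+10 = 8.49e+09.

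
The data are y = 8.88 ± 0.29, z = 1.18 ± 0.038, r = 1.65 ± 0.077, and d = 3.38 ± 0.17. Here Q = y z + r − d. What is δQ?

Let p = y·z = 10.5. δp/p = √((1·δy/y)² + (1·δz/z)²) = √(0.00107 + 0.00104) = 0.0459, so δp = 0.481.
Q = p + r − d: δQ = √(δp² + δr² + δd²) = √(0.231 + 0.00593 + 0.0289) = 0.516

0.516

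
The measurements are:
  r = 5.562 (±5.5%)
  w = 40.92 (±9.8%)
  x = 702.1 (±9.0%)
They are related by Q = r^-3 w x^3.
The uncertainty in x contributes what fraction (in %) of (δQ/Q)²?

66.4%

(δQ/Q)² = (-3·δr/r)² + (1·δw/w)² + (3·δx/x)²
  r term: (-3×0.0550)² = 0.0272
  w term: (1×0.0980)² = 0.00960
  x term: (3×0.0900)² = 0.0729
Total = 0.110. Share from x = 0.0729/0.110 = 0.664.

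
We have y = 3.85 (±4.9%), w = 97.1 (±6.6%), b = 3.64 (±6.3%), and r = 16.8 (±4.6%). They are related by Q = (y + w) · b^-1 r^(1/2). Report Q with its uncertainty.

114 ± 10.5

Let u = y + w = 101. δu = √(δy² + δw²) = √(0.0356 + 41.1) = 6.41, so δu/u = 0.0635.
Q is then a monomial in u, b, r:
δQ/Q = √((δu/u)² + (-1·δb/b)² + (½·δr/r)²) = √(0.00403 + 0.00397 + 0.000529) = 0.0924
Q = 114, so δQ = 0.0924 × 114 = 10.5.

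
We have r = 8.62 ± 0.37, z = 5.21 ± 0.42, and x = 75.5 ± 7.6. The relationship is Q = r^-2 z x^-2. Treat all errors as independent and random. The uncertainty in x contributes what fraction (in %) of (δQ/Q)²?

74.5%

(δQ/Q)² = (-2·δr/r)² + (1·δz/z)² + (-2·δx/x)²
  r term: (-2×0.0429)² = 0.00737
  z term: (1×0.0806)² = 0.00650
  x term: (-2×0.101)² = 0.0405
Total = 0.0544. Share from x = 0.0405/0.0544 = 0.745.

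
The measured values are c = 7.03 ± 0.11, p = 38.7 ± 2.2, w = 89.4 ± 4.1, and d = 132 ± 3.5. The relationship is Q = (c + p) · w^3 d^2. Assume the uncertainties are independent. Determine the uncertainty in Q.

8.83e+10

Let u = c + p = 45.7. δu = √(δc² + δp²) = √(0.0121 + 4.84) = 2.20, so δu/u = 0.0482.
Q is then a monomial in u, w, d:
δQ/Q = √((δu/u)² + (3·δw/w)² + (2·δd/d)²) = √(0.00232 + 0.0189 + 0.00281) = 0.155
Q = 5.69e+11, so δQ = 0.155 × 5.69e+11 = 8.83e+10.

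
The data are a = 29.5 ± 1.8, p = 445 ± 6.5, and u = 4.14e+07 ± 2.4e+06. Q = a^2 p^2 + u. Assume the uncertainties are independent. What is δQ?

2.18e+07

Let w = a^2·p^2 = 1.72e+08. δw/w = √((2·δa/a)² + (2·δp/p)²) = √(0.0149 + 0.000853) = 0.125, so δw = 2.16e+07.
Q = w + u: δQ = √(δw² + δu²) = √(4.68e+14 + 5.76e+12) = 2.18e+07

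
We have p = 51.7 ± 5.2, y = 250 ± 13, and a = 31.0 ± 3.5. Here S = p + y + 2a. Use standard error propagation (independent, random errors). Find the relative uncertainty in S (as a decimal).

Each term contributes (cᵢ δxᵢ)² to (δS)²:
  (δp)² = 27.0;  (δy)² = 169;  (2·δa)² = 49.0
δS = √(245) = 15.7
S = 364, so δS/S = 15.7/364 = 0.0430.

0.0430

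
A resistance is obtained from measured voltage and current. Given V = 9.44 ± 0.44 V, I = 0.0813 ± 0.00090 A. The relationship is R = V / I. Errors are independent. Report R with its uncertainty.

116 ± 5.56 Ω

Products/powers → add relative errors in quadrature, weighted by exponent:
  (1·δV/V)² = (1×0.0466)² = 0.00217;  (-1·δI/I)² = (-1×0.0111)² = 0.000123
δR/R = √(0.00230) = 0.0479
R = 116 Ω, so δR = 0.0479 × 116 = 5.56 Ω.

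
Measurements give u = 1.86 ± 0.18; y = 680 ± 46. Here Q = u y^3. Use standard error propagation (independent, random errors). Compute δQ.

1.31e+08

Since Q is a product/quotient, work with relative uncertainties:
  (1·δu/u)² = (1×0.0968)² = 0.00937;  (3·δy/y)² = (3×0.0676)² = 0.0412
δQ/Q = √(0.0506) = 0.225
Q = 5.85e+08, so δQ = 0.225 × 5.85e+08 = 1.31e+08.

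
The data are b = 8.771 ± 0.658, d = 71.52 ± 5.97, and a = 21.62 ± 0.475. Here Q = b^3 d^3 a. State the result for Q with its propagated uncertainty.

Q is a product of powers, so relative uncertainties combine in quadrature:
  (3·δb/b)² = (3×0.0750)² = 0.0507;  (3·δd/d)² = (3×0.0835)² = 0.0627;  (1·δa/a)² = (1×0.0220)² = 0.000483
δQ/Q = √(0.114) = 0.337
Q = 5.337e+09, so δQ = 0.337 × 5.337e+09 = 1.8e+09.

(5.337 ± 1.80) × 10^9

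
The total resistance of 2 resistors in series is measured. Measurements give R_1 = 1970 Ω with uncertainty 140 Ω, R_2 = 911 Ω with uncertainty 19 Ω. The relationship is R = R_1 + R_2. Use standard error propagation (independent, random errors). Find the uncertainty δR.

141 Ω

Each term contributes (cᵢ δxᵢ)² to (δR)²:
  (δR_1)² = 19600;  (δR_2)² = 361
δR = √(20000) = 141 Ω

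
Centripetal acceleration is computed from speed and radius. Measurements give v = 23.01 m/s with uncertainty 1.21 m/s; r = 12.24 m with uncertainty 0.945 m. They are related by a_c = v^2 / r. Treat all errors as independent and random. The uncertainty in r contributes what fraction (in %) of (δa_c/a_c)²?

(δa_c/a_c)² = (2·δv/v)² + (-1·δr/r)²
  v term: (2×0.0526)² = 0.0111
  r term: (-1×0.0772)² = 0.00596
Total = 0.0170. Share from r = 0.00596/0.0170 = 0.350.

35.0%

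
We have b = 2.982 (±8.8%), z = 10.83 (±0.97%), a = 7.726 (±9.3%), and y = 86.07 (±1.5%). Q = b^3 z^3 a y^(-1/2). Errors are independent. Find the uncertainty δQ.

For a monomial Q ∝ b^3, z^3, a, y^(-1/2), fractional errors add in quadrature:
  (3·δb/b)² = (3×0.0880)² = 0.0697;  (3·δz/z)² = (3×0.00970)² = 0.000847;  (1·δa/a)² = (1×0.0930)² = 0.00865;  (−½·δy/y)² = (-0.5×0.0150)² = 5.62e-05
δQ/Q = √(0.0792) = 0.282
Q = 28050, so δQ = 0.282 × 28050 = 7900.

7900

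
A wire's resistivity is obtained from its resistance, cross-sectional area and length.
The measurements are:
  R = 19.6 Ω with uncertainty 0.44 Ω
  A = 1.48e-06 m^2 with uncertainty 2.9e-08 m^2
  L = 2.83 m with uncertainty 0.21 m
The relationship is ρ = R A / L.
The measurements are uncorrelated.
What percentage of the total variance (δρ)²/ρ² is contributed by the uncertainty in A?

6.00%

(δρ/ρ)² = (1·δR/R)² + (1·δA/A)² + (-1·δL/L)²
  R term: (1×0.0224)² = 0.000504
  A term: (1×0.0196)² = 0.000384
  L term: (-1×0.0742)² = 0.00551
Total = 0.00639. Share from A = 0.000384/0.00639 = 0.0600.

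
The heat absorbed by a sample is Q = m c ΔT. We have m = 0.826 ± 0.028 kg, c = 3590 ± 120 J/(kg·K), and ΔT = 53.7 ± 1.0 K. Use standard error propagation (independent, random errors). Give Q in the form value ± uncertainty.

Since Q is a product/quotient, work with relative uncertainties:
  (1·δm/m)² = (1×0.0339)² = 0.00115;  (1·δc/c)² = (1×0.0334)² = 0.00112;  (1·δΔT/ΔT)² = (1×0.0186)² = 0.000347
δQ/Q = √(0.00261) = 0.0511
Q = 1.59e+05 J, so δQ = 0.0511 × 1.59e+05 = 8140 J.

(1.59 ± 0.0814) × 10^5 J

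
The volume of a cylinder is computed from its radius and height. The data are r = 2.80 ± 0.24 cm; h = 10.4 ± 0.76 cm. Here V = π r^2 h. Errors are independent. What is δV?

47.7 cm^3

For a monomial V ∝ r^2, h, fractional errors add in quadrature:
  (2·δr/r)² = (2×0.0857)² = 0.0294;  (1·δh/h)² = (1×0.0731)² = 0.00534
δV/V = √(0.0347) = 0.186
V = 256 cm^3, so δV = 0.186 × 256 = 47.7 cm^3.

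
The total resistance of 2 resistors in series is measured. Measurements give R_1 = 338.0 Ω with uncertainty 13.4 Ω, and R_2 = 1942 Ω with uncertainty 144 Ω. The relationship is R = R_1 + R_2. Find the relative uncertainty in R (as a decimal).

Absolute uncertainties add in quadrature for a linear combination:
  (δR_1)² = 180;  (δR_2)² = 20700
δR = √(20900) = 145 Ω
R = 2280 Ω, so δR/R = 145/2280 = 0.0634.

0.0634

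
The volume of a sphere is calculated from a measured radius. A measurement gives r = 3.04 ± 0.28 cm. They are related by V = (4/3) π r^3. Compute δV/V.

V ∝ r^3, so δV/V = |3| · δr/r = 3 × 0.0921 = 0.276.

0.276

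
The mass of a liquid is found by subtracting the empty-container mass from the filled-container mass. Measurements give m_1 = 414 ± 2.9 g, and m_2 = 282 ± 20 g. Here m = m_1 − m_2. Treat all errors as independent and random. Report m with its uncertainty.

m is a linear combination, so absolute uncertainties add in quadrature:
  (δm_1)² = 8.41;  (δm_2)² = 400
δm = √(408) = 20.2 g
m = 132 g.

132 ± 20.2 g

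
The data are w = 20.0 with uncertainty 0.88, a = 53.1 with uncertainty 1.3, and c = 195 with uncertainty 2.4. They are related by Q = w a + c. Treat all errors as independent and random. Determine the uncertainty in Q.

53.5

Let p = w·a = 1060. δp/p = √((1·δw/w)² + (1·δa/a)²) = √(0.00194 + 0.000599) = 0.0504, so δp = 53.5.
Q = p + c: δQ = √(δp² + δc²) = √(2860 + 5.76) = 53.5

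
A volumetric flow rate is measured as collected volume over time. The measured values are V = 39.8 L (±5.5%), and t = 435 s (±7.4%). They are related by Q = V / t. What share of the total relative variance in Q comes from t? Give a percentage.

64.4%

(δQ/Q)² = (1·δV/V)² + (-1·δt/t)²
  V term: (1×0.0550)² = 0.00303
  t term: (-1×0.0740)² = 0.00548
Total = 0.00850. Share from t = 0.00548/0.00850 = 0.644.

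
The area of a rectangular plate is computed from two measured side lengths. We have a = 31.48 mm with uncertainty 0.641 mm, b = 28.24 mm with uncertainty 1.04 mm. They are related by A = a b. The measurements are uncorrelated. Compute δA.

37.4 mm^2

For a monomial A ∝ a, b, fractional errors add in quadrature:
  (1·δa/a)² = (1×0.0204)² = 0.000415;  (1·δb/b)² = (1×0.0368)² = 0.00136
δA/A = √(0.00177) = 0.0421
A = 889.0 mm^2, so δA = 0.0421 × 889.0 = 37.4 mm^2.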